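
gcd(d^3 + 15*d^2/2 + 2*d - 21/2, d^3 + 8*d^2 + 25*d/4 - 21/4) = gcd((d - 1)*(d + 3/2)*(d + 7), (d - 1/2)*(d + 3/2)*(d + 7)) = d^2 + 17*d/2 + 21/2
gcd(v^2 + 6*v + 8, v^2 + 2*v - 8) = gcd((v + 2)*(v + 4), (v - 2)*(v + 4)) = v + 4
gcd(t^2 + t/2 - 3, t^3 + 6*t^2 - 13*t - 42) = t + 2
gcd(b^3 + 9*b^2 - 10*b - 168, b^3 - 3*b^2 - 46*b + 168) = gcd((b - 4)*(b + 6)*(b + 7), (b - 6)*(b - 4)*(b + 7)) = b^2 + 3*b - 28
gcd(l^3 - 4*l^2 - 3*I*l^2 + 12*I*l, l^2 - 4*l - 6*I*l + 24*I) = l - 4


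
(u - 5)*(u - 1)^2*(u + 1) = u^4 - 6*u^3 + 4*u^2 + 6*u - 5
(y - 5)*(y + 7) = y^2 + 2*y - 35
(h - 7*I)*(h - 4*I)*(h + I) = h^3 - 10*I*h^2 - 17*h - 28*I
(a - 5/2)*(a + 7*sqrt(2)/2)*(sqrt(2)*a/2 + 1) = sqrt(2)*a^3/2 - 5*sqrt(2)*a^2/4 + 9*a^2/2 - 45*a/4 + 7*sqrt(2)*a/2 - 35*sqrt(2)/4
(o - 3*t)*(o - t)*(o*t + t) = o^3*t - 4*o^2*t^2 + o^2*t + 3*o*t^3 - 4*o*t^2 + 3*t^3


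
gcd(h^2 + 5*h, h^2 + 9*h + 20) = h + 5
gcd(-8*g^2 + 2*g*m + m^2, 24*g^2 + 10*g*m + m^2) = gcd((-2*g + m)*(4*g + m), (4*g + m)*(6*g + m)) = 4*g + m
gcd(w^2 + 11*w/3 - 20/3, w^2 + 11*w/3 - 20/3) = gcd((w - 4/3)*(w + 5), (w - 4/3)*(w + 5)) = w^2 + 11*w/3 - 20/3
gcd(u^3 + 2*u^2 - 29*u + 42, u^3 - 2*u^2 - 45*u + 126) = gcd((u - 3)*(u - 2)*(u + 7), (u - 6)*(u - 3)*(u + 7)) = u^2 + 4*u - 21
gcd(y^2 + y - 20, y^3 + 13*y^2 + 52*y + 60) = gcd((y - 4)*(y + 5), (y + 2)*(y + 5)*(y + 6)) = y + 5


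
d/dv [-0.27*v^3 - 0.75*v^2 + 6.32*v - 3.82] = -0.81*v^2 - 1.5*v + 6.32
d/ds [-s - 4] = -1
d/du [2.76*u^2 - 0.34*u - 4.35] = 5.52*u - 0.34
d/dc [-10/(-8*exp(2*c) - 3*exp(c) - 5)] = (-160*exp(c) - 30)*exp(c)/(8*exp(2*c) + 3*exp(c) + 5)^2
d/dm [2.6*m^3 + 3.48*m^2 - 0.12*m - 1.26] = 7.8*m^2 + 6.96*m - 0.12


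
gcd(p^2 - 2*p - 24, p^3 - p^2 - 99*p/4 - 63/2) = p - 6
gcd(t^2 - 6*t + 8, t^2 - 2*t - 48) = 1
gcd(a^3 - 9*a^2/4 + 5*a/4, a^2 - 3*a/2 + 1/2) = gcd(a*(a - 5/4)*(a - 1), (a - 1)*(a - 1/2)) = a - 1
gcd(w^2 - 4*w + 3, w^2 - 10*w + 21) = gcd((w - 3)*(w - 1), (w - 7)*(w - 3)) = w - 3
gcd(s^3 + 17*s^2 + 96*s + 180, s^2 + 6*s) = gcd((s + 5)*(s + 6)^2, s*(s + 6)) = s + 6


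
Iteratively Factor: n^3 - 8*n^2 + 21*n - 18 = (n - 3)*(n^2 - 5*n + 6) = (n - 3)*(n - 2)*(n - 3)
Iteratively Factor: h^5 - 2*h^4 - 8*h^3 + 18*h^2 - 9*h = (h - 1)*(h^4 - h^3 - 9*h^2 + 9*h) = h*(h - 1)*(h^3 - h^2 - 9*h + 9) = h*(h - 3)*(h - 1)*(h^2 + 2*h - 3) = h*(h - 3)*(h - 1)^2*(h + 3)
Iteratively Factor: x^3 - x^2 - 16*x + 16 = (x - 4)*(x^2 + 3*x - 4) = (x - 4)*(x + 4)*(x - 1)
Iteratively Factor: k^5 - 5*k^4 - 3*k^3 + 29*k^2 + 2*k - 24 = (k + 2)*(k^4 - 7*k^3 + 11*k^2 + 7*k - 12) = (k - 1)*(k + 2)*(k^3 - 6*k^2 + 5*k + 12) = (k - 4)*(k - 1)*(k + 2)*(k^2 - 2*k - 3) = (k - 4)*(k - 1)*(k + 1)*(k + 2)*(k - 3)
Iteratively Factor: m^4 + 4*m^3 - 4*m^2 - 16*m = (m)*(m^3 + 4*m^2 - 4*m - 16) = m*(m + 4)*(m^2 - 4) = m*(m + 2)*(m + 4)*(m - 2)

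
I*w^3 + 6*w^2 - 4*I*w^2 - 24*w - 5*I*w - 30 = (w - 5)*(w - 6*I)*(I*w + I)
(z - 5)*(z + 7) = z^2 + 2*z - 35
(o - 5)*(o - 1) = o^2 - 6*o + 5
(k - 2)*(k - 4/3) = k^2 - 10*k/3 + 8/3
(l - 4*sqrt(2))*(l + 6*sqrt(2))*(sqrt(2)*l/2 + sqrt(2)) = sqrt(2)*l^3/2 + sqrt(2)*l^2 + 2*l^2 - 24*sqrt(2)*l + 4*l - 48*sqrt(2)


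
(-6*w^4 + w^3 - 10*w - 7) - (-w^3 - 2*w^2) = -6*w^4 + 2*w^3 + 2*w^2 - 10*w - 7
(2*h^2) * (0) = 0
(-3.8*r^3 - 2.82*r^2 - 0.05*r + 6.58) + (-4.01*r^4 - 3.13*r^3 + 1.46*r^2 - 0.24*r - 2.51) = -4.01*r^4 - 6.93*r^3 - 1.36*r^2 - 0.29*r + 4.07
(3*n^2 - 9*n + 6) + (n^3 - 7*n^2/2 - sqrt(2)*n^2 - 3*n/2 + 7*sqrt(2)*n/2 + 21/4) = n^3 - sqrt(2)*n^2 - n^2/2 - 21*n/2 + 7*sqrt(2)*n/2 + 45/4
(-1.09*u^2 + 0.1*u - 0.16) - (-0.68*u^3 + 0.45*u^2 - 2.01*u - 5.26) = 0.68*u^3 - 1.54*u^2 + 2.11*u + 5.1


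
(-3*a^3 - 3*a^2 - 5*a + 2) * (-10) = 30*a^3 + 30*a^2 + 50*a - 20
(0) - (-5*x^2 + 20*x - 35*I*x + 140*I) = 5*x^2 - 20*x + 35*I*x - 140*I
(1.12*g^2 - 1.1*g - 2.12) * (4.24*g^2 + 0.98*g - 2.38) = 4.7488*g^4 - 3.5664*g^3 - 12.7324*g^2 + 0.5404*g + 5.0456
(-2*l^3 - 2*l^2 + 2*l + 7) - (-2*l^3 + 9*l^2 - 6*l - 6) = -11*l^2 + 8*l + 13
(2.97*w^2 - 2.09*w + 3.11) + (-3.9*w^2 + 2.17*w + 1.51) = -0.93*w^2 + 0.0800000000000001*w + 4.62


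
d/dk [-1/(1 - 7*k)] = -7/(7*k - 1)^2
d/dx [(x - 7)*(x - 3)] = 2*x - 10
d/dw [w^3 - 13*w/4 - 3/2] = 3*w^2 - 13/4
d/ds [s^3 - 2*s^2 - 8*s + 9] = 3*s^2 - 4*s - 8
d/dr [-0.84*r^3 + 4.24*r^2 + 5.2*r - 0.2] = -2.52*r^2 + 8.48*r + 5.2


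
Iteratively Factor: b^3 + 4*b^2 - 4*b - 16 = (b - 2)*(b^2 + 6*b + 8) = (b - 2)*(b + 4)*(b + 2)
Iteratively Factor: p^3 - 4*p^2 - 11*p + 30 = (p - 2)*(p^2 - 2*p - 15) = (p - 5)*(p - 2)*(p + 3)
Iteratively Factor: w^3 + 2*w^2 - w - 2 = (w + 1)*(w^2 + w - 2) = (w - 1)*(w + 1)*(w + 2)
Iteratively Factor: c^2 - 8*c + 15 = (c - 5)*(c - 3)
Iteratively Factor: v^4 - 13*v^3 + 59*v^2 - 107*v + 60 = (v - 3)*(v^3 - 10*v^2 + 29*v - 20) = (v - 3)*(v - 1)*(v^2 - 9*v + 20) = (v - 5)*(v - 3)*(v - 1)*(v - 4)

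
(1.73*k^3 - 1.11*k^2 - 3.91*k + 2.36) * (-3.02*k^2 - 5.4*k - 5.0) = -5.2246*k^5 - 5.9898*k^4 + 9.1522*k^3 + 19.5368*k^2 + 6.806*k - 11.8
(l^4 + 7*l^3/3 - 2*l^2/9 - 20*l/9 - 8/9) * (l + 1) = l^5 + 10*l^4/3 + 19*l^3/9 - 22*l^2/9 - 28*l/9 - 8/9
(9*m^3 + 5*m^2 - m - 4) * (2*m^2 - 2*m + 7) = 18*m^5 - 8*m^4 + 51*m^3 + 29*m^2 + m - 28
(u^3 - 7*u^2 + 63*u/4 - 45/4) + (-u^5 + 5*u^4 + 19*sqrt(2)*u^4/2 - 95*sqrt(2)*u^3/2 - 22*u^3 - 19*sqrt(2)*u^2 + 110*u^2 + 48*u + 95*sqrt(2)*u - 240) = -u^5 + 5*u^4 + 19*sqrt(2)*u^4/2 - 95*sqrt(2)*u^3/2 - 21*u^3 - 19*sqrt(2)*u^2 + 103*u^2 + 255*u/4 + 95*sqrt(2)*u - 1005/4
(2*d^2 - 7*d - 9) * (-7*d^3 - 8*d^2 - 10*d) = -14*d^5 + 33*d^4 + 99*d^3 + 142*d^2 + 90*d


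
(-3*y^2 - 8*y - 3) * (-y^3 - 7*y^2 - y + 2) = 3*y^5 + 29*y^4 + 62*y^3 + 23*y^2 - 13*y - 6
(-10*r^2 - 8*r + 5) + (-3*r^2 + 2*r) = -13*r^2 - 6*r + 5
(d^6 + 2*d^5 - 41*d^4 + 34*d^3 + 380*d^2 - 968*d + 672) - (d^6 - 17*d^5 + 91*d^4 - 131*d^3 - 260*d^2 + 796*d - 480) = 19*d^5 - 132*d^4 + 165*d^3 + 640*d^2 - 1764*d + 1152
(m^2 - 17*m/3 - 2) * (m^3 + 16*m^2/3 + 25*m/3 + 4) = m^5 - m^4/3 - 215*m^3/9 - 485*m^2/9 - 118*m/3 - 8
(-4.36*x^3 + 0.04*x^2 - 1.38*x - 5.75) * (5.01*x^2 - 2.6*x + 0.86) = -21.8436*x^5 + 11.5364*x^4 - 10.7674*x^3 - 25.1851*x^2 + 13.7632*x - 4.945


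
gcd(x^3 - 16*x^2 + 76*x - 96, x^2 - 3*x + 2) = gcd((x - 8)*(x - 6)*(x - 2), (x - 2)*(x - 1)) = x - 2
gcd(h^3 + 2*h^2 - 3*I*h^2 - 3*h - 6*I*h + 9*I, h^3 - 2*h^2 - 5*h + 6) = h - 1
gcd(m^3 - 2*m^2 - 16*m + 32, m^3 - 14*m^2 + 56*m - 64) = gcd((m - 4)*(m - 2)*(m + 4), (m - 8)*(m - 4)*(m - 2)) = m^2 - 6*m + 8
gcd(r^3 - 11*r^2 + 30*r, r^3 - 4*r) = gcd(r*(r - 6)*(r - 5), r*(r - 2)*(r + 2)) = r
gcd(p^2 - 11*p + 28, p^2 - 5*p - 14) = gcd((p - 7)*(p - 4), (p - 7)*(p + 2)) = p - 7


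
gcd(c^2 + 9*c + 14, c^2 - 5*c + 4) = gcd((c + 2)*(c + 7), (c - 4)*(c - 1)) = 1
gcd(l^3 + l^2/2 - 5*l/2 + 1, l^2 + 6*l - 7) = l - 1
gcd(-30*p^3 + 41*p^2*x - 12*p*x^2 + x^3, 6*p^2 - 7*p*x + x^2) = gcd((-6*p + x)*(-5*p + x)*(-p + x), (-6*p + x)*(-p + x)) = 6*p^2 - 7*p*x + x^2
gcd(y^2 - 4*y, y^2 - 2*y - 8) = y - 4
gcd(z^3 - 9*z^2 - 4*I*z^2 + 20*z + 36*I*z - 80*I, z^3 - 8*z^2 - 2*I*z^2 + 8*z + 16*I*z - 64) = z - 4*I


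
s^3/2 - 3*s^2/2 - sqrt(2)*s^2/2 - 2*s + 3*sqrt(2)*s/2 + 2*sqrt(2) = (s/2 + 1/2)*(s - 4)*(s - sqrt(2))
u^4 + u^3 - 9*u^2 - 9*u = u*(u - 3)*(u + 1)*(u + 3)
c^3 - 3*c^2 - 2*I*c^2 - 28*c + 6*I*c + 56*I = (c - 7)*(c + 4)*(c - 2*I)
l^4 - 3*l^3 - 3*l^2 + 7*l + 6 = (l - 3)*(l - 2)*(l + 1)^2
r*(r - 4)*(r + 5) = r^3 + r^2 - 20*r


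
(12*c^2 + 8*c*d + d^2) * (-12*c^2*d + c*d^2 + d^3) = -144*c^4*d - 84*c^3*d^2 + 8*c^2*d^3 + 9*c*d^4 + d^5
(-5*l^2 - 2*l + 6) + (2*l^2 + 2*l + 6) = 12 - 3*l^2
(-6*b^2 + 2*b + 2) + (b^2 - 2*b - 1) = 1 - 5*b^2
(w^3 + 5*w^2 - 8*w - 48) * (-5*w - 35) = -5*w^4 - 60*w^3 - 135*w^2 + 520*w + 1680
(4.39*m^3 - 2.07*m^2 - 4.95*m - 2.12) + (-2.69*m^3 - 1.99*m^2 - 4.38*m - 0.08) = 1.7*m^3 - 4.06*m^2 - 9.33*m - 2.2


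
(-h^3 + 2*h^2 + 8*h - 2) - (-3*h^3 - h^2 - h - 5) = 2*h^3 + 3*h^2 + 9*h + 3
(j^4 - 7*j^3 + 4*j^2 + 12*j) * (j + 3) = j^5 - 4*j^4 - 17*j^3 + 24*j^2 + 36*j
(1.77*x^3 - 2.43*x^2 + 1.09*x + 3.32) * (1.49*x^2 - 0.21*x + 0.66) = 2.6373*x^5 - 3.9924*x^4 + 3.3026*x^3 + 3.1141*x^2 + 0.0222000000000001*x + 2.1912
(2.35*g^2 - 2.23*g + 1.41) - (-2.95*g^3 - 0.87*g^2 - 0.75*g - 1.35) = 2.95*g^3 + 3.22*g^2 - 1.48*g + 2.76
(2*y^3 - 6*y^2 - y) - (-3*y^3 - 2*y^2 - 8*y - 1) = 5*y^3 - 4*y^2 + 7*y + 1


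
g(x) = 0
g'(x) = 0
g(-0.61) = 0.00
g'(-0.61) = 0.00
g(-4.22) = 0.00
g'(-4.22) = 0.00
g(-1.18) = 0.00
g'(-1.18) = 0.00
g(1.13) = 0.00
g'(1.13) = 0.00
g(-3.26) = 0.00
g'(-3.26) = 0.00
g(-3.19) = 0.00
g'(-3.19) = 0.00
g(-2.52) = 0.00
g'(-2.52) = 0.00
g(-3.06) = 0.00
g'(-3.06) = 0.00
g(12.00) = 0.00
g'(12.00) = 0.00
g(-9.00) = 0.00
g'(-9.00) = 0.00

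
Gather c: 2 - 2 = 0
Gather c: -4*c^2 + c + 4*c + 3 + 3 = -4*c^2 + 5*c + 6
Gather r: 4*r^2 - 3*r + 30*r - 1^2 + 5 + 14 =4*r^2 + 27*r + 18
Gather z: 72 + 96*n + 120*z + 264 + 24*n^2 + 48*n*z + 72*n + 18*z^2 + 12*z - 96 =24*n^2 + 168*n + 18*z^2 + z*(48*n + 132) + 240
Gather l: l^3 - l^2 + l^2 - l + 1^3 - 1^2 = l^3 - l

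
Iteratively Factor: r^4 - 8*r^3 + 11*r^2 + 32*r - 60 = (r - 2)*(r^3 - 6*r^2 - r + 30) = (r - 2)*(r + 2)*(r^2 - 8*r + 15) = (r - 3)*(r - 2)*(r + 2)*(r - 5)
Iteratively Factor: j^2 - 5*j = (j - 5)*(j)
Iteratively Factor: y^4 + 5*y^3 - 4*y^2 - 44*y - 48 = (y - 3)*(y^3 + 8*y^2 + 20*y + 16) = (y - 3)*(y + 4)*(y^2 + 4*y + 4) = (y - 3)*(y + 2)*(y + 4)*(y + 2)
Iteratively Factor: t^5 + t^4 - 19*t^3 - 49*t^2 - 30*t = (t)*(t^4 + t^3 - 19*t^2 - 49*t - 30) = t*(t + 2)*(t^3 - t^2 - 17*t - 15) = t*(t + 2)*(t + 3)*(t^2 - 4*t - 5) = t*(t + 1)*(t + 2)*(t + 3)*(t - 5)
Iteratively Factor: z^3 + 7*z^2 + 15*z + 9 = (z + 3)*(z^2 + 4*z + 3) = (z + 1)*(z + 3)*(z + 3)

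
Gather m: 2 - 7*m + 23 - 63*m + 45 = 70 - 70*m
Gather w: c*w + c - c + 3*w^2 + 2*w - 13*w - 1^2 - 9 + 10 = 3*w^2 + w*(c - 11)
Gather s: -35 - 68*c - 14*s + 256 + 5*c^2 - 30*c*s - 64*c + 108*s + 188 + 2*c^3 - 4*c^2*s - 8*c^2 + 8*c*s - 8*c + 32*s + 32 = 2*c^3 - 3*c^2 - 140*c + s*(-4*c^2 - 22*c + 126) + 441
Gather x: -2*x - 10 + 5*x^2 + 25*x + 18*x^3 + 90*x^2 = 18*x^3 + 95*x^2 + 23*x - 10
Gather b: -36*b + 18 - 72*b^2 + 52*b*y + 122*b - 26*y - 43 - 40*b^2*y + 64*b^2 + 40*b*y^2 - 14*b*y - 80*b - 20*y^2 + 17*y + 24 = b^2*(-40*y - 8) + b*(40*y^2 + 38*y + 6) - 20*y^2 - 9*y - 1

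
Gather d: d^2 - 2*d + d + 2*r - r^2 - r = d^2 - d - r^2 + r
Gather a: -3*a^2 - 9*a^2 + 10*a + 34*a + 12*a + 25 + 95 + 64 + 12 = -12*a^2 + 56*a + 196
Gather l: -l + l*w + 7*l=l*(w + 6)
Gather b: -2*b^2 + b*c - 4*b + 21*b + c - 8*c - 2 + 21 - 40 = -2*b^2 + b*(c + 17) - 7*c - 21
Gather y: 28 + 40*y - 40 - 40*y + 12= 0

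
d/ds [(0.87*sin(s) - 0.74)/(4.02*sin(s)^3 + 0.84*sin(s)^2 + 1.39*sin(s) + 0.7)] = (-6.9948*sin(s)^3 + 8.1936*sin(s)^2 + 1.2432*sin(s) + 1.6376)*cos(s)/(16.1604*sin(s)^6 + 6.7536*sin(s)^5 + 11.8812*sin(s)^4 + 7.9632*sin(s)^3 + 3.1081*sin(s)^2 + 1.946*sin(s) + 0.49)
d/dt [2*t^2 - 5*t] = 4*t - 5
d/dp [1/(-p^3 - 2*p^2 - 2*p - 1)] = (3*p^2 + 4*p + 2)/(p^3 + 2*p^2 + 2*p + 1)^2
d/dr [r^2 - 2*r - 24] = 2*r - 2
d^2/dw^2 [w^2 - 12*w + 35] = 2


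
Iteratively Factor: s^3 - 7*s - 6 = (s - 3)*(s^2 + 3*s + 2) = (s - 3)*(s + 2)*(s + 1)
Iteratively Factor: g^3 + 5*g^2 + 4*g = (g + 1)*(g^2 + 4*g) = g*(g + 1)*(g + 4)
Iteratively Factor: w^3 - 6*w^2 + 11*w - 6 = (w - 1)*(w^2 - 5*w + 6) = (w - 3)*(w - 1)*(w - 2)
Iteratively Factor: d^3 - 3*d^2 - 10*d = (d + 2)*(d^2 - 5*d) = (d - 5)*(d + 2)*(d)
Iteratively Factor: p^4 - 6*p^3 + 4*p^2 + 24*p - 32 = (p - 4)*(p^3 - 2*p^2 - 4*p + 8) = (p - 4)*(p + 2)*(p^2 - 4*p + 4) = (p - 4)*(p - 2)*(p + 2)*(p - 2)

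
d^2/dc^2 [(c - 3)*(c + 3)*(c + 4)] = 6*c + 8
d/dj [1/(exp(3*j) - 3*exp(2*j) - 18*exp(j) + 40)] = 3*(-exp(2*j) + 2*exp(j) + 6)*exp(j)/(exp(3*j) - 3*exp(2*j) - 18*exp(j) + 40)^2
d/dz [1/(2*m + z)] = -1/(2*m + z)^2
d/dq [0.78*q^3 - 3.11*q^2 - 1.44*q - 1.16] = 2.34*q^2 - 6.22*q - 1.44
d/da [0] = 0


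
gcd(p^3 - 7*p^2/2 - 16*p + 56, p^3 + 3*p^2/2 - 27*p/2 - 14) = p^2 + p/2 - 14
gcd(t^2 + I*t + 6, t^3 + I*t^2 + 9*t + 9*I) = t + 3*I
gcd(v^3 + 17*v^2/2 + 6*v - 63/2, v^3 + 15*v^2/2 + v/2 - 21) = v^2 + 11*v/2 - 21/2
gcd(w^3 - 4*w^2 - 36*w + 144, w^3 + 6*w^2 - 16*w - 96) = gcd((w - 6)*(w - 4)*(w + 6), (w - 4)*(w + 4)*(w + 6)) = w^2 + 2*w - 24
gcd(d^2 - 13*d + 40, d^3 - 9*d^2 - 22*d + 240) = d - 8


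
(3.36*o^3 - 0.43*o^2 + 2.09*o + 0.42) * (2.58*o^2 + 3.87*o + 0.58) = 8.6688*o^5 + 11.8938*o^4 + 5.6769*o^3 + 8.9225*o^2 + 2.8376*o + 0.2436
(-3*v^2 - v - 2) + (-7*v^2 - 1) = -10*v^2 - v - 3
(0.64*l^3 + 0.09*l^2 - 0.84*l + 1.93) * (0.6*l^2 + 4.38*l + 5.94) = 0.384*l^5 + 2.8572*l^4 + 3.6918*l^3 - 1.9866*l^2 + 3.4638*l + 11.4642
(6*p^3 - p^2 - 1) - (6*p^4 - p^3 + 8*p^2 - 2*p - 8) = -6*p^4 + 7*p^3 - 9*p^2 + 2*p + 7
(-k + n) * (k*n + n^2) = -k^2*n + n^3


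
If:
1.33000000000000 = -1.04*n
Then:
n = -1.28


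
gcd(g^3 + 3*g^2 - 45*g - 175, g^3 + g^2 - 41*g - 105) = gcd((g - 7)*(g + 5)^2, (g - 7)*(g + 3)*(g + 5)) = g^2 - 2*g - 35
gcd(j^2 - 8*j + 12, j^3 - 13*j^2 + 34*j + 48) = j - 6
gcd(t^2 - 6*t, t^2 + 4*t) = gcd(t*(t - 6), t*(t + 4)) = t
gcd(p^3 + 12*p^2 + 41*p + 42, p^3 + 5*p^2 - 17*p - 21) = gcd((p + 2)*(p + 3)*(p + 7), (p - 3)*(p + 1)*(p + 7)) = p + 7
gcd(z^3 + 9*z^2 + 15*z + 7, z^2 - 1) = z + 1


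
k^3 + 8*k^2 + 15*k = k*(k + 3)*(k + 5)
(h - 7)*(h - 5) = h^2 - 12*h + 35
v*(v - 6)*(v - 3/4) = v^3 - 27*v^2/4 + 9*v/2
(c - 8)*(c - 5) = c^2 - 13*c + 40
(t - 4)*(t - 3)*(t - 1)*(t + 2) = t^4 - 6*t^3 + 3*t^2 + 26*t - 24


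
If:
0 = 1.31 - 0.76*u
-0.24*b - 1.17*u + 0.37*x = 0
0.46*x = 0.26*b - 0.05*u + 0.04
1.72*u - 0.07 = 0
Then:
No Solution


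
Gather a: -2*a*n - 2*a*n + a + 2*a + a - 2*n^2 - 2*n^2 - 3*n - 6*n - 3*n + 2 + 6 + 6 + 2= a*(4 - 4*n) - 4*n^2 - 12*n + 16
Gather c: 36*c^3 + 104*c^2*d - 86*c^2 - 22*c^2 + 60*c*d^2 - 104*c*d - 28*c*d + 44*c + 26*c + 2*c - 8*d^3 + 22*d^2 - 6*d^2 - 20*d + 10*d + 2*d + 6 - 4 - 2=36*c^3 + c^2*(104*d - 108) + c*(60*d^2 - 132*d + 72) - 8*d^3 + 16*d^2 - 8*d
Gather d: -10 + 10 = 0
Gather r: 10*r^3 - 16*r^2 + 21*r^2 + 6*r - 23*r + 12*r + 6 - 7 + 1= 10*r^3 + 5*r^2 - 5*r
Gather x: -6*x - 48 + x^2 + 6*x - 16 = x^2 - 64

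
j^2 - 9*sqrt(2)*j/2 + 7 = (j - 7*sqrt(2)/2)*(j - sqrt(2))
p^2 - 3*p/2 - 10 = (p - 4)*(p + 5/2)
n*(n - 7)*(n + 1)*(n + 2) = n^4 - 4*n^3 - 19*n^2 - 14*n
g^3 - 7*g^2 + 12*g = g*(g - 4)*(g - 3)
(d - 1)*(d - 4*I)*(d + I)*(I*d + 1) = I*d^4 + 4*d^3 - I*d^3 - 4*d^2 + I*d^2 + 4*d - I*d - 4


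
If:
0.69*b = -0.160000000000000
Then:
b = -0.23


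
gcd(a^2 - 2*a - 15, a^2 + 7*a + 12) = a + 3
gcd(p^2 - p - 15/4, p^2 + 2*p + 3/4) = p + 3/2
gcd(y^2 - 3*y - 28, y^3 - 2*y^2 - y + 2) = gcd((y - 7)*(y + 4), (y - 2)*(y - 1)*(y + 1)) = 1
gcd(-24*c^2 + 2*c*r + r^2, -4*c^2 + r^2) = 1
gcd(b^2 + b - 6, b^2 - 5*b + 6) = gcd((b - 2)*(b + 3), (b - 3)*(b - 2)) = b - 2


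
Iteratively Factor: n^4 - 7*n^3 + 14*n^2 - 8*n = (n - 2)*(n^3 - 5*n^2 + 4*n) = n*(n - 2)*(n^2 - 5*n + 4) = n*(n - 4)*(n - 2)*(n - 1)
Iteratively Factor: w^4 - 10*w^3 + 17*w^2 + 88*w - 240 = (w + 3)*(w^3 - 13*w^2 + 56*w - 80) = (w - 5)*(w + 3)*(w^2 - 8*w + 16) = (w - 5)*(w - 4)*(w + 3)*(w - 4)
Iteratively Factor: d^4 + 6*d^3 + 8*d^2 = (d)*(d^3 + 6*d^2 + 8*d) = d^2*(d^2 + 6*d + 8) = d^2*(d + 2)*(d + 4)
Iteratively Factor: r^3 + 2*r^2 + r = (r + 1)*(r^2 + r) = r*(r + 1)*(r + 1)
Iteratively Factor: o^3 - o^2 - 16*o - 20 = (o + 2)*(o^2 - 3*o - 10) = (o - 5)*(o + 2)*(o + 2)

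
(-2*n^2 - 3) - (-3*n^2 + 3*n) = n^2 - 3*n - 3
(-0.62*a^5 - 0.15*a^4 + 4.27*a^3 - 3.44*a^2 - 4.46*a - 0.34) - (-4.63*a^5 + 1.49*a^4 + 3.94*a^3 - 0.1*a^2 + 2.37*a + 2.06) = 4.01*a^5 - 1.64*a^4 + 0.33*a^3 - 3.34*a^2 - 6.83*a - 2.4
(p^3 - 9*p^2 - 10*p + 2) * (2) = 2*p^3 - 18*p^2 - 20*p + 4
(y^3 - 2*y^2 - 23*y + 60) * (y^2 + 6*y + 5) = y^5 + 4*y^4 - 30*y^3 - 88*y^2 + 245*y + 300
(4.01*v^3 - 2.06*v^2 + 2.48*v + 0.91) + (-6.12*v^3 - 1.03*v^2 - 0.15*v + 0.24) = -2.11*v^3 - 3.09*v^2 + 2.33*v + 1.15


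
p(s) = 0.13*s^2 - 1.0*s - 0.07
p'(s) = 0.26*s - 1.0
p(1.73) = -1.41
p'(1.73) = -0.55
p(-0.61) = 0.59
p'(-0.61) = -1.16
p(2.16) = -1.62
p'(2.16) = -0.44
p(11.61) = 5.84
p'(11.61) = 2.02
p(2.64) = -1.80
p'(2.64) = -0.31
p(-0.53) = 0.50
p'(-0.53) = -1.14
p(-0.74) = 0.74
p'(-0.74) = -1.19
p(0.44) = -0.48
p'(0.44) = -0.89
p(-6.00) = 10.61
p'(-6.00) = -2.56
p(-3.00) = 4.10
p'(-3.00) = -1.78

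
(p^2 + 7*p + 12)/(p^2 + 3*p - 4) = (p + 3)/(p - 1)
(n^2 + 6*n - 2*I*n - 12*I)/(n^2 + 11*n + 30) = (n - 2*I)/(n + 5)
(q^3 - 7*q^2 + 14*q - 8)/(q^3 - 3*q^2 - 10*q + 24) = (q - 1)/(q + 3)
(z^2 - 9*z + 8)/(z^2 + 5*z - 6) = (z - 8)/(z + 6)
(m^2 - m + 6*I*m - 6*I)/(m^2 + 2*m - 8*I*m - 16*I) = (m^2 + m*(-1 + 6*I) - 6*I)/(m^2 + m*(2 - 8*I) - 16*I)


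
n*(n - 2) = n^2 - 2*n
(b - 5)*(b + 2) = b^2 - 3*b - 10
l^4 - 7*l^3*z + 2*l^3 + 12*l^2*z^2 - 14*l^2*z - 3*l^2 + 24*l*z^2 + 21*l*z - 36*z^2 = (l - 1)*(l + 3)*(l - 4*z)*(l - 3*z)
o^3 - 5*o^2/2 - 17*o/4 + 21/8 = (o - 7/2)*(o - 1/2)*(o + 3/2)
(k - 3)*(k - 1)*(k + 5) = k^3 + k^2 - 17*k + 15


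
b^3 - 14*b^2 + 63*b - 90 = (b - 6)*(b - 5)*(b - 3)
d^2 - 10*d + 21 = (d - 7)*(d - 3)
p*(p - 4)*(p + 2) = p^3 - 2*p^2 - 8*p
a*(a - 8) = a^2 - 8*a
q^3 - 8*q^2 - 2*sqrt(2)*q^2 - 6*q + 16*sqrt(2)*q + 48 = (q - 8)*(q - 3*sqrt(2))*(q + sqrt(2))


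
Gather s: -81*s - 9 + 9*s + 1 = -72*s - 8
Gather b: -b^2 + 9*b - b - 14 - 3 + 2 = -b^2 + 8*b - 15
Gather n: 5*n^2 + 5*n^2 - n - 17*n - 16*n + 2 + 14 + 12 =10*n^2 - 34*n + 28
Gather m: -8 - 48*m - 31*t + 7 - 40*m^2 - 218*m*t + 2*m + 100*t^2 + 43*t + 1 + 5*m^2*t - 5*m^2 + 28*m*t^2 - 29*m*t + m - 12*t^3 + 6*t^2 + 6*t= m^2*(5*t - 45) + m*(28*t^2 - 247*t - 45) - 12*t^3 + 106*t^2 + 18*t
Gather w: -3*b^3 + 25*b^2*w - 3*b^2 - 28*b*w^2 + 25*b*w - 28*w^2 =-3*b^3 - 3*b^2 + w^2*(-28*b - 28) + w*(25*b^2 + 25*b)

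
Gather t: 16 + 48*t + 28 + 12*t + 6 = 60*t + 50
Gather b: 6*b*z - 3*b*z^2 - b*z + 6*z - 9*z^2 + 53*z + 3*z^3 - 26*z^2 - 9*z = b*(-3*z^2 + 5*z) + 3*z^3 - 35*z^2 + 50*z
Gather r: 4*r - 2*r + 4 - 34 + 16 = 2*r - 14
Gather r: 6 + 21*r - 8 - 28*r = -7*r - 2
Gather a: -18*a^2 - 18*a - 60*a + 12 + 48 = -18*a^2 - 78*a + 60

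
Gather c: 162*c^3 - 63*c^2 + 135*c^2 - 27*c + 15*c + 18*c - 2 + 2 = 162*c^3 + 72*c^2 + 6*c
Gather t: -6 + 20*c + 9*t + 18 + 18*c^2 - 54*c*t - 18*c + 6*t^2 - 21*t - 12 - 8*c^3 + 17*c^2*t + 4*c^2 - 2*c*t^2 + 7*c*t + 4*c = -8*c^3 + 22*c^2 + 6*c + t^2*(6 - 2*c) + t*(17*c^2 - 47*c - 12)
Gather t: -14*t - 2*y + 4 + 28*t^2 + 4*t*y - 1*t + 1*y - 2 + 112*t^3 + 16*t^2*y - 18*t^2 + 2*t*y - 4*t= 112*t^3 + t^2*(16*y + 10) + t*(6*y - 19) - y + 2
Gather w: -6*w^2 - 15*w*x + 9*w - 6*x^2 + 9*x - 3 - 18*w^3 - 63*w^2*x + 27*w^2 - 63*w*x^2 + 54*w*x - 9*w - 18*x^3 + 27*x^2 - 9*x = -18*w^3 + w^2*(21 - 63*x) + w*(-63*x^2 + 39*x) - 18*x^3 + 21*x^2 - 3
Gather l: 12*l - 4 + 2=12*l - 2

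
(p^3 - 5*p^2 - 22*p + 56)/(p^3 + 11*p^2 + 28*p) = (p^2 - 9*p + 14)/(p*(p + 7))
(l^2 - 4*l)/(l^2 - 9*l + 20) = l/(l - 5)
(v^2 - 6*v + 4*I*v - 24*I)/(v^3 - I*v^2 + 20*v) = (v - 6)/(v*(v - 5*I))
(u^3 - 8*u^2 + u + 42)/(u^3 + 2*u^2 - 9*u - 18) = (u - 7)/(u + 3)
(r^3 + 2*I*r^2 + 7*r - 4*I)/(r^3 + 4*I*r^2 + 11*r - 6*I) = (r + 4*I)/(r + 6*I)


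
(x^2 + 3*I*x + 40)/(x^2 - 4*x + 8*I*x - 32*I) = (x - 5*I)/(x - 4)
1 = 1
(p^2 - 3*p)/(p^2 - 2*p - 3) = p/(p + 1)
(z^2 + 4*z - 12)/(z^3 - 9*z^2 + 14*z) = (z + 6)/(z*(z - 7))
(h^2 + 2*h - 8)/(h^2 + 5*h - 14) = (h + 4)/(h + 7)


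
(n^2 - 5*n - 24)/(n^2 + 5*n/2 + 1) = 2*(n^2 - 5*n - 24)/(2*n^2 + 5*n + 2)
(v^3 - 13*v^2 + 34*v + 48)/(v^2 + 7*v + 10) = (v^3 - 13*v^2 + 34*v + 48)/(v^2 + 7*v + 10)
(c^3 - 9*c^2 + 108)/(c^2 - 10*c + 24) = (c^2 - 3*c - 18)/(c - 4)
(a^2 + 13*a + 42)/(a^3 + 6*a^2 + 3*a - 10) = (a^2 + 13*a + 42)/(a^3 + 6*a^2 + 3*a - 10)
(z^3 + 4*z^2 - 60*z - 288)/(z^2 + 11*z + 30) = (z^2 - 2*z - 48)/(z + 5)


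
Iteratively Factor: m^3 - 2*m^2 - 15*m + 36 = (m - 3)*(m^2 + m - 12) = (m - 3)*(m + 4)*(m - 3)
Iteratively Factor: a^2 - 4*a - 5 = (a - 5)*(a + 1)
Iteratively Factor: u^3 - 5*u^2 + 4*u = (u)*(u^2 - 5*u + 4) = u*(u - 4)*(u - 1)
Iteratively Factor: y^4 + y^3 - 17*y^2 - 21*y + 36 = (y + 3)*(y^3 - 2*y^2 - 11*y + 12) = (y + 3)^2*(y^2 - 5*y + 4) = (y - 4)*(y + 3)^2*(y - 1)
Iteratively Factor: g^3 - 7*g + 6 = (g - 1)*(g^2 + g - 6) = (g - 2)*(g - 1)*(g + 3)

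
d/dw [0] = 0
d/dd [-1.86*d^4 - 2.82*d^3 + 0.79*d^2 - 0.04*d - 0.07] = -7.44*d^3 - 8.46*d^2 + 1.58*d - 0.04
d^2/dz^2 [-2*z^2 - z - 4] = -4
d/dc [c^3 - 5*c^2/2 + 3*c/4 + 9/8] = 3*c^2 - 5*c + 3/4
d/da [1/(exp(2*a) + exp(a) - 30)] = (-2*exp(a) - 1)*exp(a)/(exp(2*a) + exp(a) - 30)^2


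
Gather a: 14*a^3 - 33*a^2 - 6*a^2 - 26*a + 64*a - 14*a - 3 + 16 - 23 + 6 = 14*a^3 - 39*a^2 + 24*a - 4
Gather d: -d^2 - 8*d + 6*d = -d^2 - 2*d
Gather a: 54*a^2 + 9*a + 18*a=54*a^2 + 27*a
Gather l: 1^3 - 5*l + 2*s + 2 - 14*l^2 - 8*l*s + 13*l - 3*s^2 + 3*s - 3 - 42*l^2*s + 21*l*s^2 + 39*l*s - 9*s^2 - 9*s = l^2*(-42*s - 14) + l*(21*s^2 + 31*s + 8) - 12*s^2 - 4*s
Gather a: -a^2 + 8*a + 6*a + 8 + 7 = -a^2 + 14*a + 15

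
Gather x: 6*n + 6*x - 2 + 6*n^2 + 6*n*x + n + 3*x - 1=6*n^2 + 7*n + x*(6*n + 9) - 3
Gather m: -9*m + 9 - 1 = 8 - 9*m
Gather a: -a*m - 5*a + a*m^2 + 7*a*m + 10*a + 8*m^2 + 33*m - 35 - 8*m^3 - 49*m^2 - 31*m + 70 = a*(m^2 + 6*m + 5) - 8*m^3 - 41*m^2 + 2*m + 35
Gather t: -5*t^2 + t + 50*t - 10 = -5*t^2 + 51*t - 10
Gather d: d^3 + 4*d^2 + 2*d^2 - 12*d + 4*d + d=d^3 + 6*d^2 - 7*d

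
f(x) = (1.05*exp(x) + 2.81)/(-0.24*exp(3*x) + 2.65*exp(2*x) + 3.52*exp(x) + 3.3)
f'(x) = (1.05*exp(x) + 2.81)*(0.72*exp(3*x) - 5.3*exp(2*x) - 3.52*exp(x))/(-0.24*exp(3*x) + 2.65*exp(2*x) + 3.52*exp(x) + 3.3)^2 + 1.05*exp(x)/(-0.24*exp(3*x) + 2.65*exp(2*x) + 3.52*exp(x) + 3.3)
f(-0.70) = 0.59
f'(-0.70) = -0.22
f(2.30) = 0.21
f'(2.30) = 0.66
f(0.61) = 0.27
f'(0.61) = -0.21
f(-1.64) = 0.74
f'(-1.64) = -0.11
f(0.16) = 0.38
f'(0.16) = -0.25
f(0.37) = 0.33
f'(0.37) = -0.23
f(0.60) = 0.28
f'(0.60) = -0.21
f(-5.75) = 0.85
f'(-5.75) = -0.00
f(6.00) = 0.00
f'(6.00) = 0.00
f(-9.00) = 0.85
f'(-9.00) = 0.00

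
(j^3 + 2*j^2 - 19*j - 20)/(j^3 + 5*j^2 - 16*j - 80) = (j + 1)/(j + 4)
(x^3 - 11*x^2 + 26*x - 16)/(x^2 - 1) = (x^2 - 10*x + 16)/(x + 1)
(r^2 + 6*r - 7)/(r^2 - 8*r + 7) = (r + 7)/(r - 7)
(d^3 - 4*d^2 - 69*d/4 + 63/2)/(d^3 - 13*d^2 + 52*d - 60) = (d^2 + 2*d - 21/4)/(d^2 - 7*d + 10)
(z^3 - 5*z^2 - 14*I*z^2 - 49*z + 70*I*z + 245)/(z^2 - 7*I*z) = z - 5 - 7*I + 35*I/z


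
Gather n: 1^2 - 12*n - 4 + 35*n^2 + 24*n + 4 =35*n^2 + 12*n + 1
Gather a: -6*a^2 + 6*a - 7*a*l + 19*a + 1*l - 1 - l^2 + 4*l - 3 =-6*a^2 + a*(25 - 7*l) - l^2 + 5*l - 4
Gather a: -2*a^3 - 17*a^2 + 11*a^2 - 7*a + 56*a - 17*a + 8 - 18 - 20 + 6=-2*a^3 - 6*a^2 + 32*a - 24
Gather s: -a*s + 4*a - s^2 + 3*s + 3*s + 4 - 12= 4*a - s^2 + s*(6 - a) - 8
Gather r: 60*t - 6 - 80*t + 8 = 2 - 20*t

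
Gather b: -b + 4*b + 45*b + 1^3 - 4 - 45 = 48*b - 48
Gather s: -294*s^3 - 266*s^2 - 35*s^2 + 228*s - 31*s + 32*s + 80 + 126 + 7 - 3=-294*s^3 - 301*s^2 + 229*s + 210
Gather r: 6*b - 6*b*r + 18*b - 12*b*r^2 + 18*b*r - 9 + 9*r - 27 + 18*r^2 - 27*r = 24*b + r^2*(18 - 12*b) + r*(12*b - 18) - 36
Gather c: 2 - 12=-10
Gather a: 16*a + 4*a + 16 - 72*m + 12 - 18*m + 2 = 20*a - 90*m + 30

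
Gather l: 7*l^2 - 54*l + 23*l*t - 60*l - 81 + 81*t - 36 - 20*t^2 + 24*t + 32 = 7*l^2 + l*(23*t - 114) - 20*t^2 + 105*t - 85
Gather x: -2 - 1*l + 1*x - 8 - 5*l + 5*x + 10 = -6*l + 6*x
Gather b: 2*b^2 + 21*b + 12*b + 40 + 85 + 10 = 2*b^2 + 33*b + 135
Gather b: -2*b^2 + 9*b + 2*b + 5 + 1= -2*b^2 + 11*b + 6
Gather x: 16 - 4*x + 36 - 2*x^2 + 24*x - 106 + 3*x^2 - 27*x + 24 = x^2 - 7*x - 30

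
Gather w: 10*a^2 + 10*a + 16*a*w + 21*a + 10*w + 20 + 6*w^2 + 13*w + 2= 10*a^2 + 31*a + 6*w^2 + w*(16*a + 23) + 22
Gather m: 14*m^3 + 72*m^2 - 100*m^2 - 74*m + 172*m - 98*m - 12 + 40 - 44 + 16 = 14*m^3 - 28*m^2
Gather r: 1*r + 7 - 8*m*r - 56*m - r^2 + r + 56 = -56*m - r^2 + r*(2 - 8*m) + 63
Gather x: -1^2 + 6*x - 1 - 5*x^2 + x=-5*x^2 + 7*x - 2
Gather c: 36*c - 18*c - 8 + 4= 18*c - 4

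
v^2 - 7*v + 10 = (v - 5)*(v - 2)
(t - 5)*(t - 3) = t^2 - 8*t + 15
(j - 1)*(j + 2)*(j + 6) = j^3 + 7*j^2 + 4*j - 12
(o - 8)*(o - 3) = o^2 - 11*o + 24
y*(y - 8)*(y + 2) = y^3 - 6*y^2 - 16*y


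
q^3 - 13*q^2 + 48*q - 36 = (q - 6)^2*(q - 1)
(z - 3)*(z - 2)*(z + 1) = z^3 - 4*z^2 + z + 6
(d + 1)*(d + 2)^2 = d^3 + 5*d^2 + 8*d + 4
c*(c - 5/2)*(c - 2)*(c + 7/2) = c^4 - c^3 - 43*c^2/4 + 35*c/2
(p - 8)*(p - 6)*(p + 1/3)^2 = p^4 - 40*p^3/3 + 349*p^2/9 + 274*p/9 + 16/3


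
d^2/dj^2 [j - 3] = 0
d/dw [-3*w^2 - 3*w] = -6*w - 3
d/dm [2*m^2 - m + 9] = 4*m - 1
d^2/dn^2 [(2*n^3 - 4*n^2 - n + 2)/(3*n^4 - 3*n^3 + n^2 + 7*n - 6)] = 4*(9*n^9 - 54*n^8 + 18*n^7 - 30*n^6 + 378*n^5 - 549*n^4 + 238*n^3 - 60*n^2 + 66*n - 38)/(27*n^12 - 81*n^11 + 108*n^10 + 108*n^9 - 504*n^8 + 630*n^7 + 46*n^6 - 1068*n^5 + 1209*n^4 - 233*n^3 - 774*n^2 + 756*n - 216)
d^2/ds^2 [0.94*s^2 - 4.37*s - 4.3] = 1.88000000000000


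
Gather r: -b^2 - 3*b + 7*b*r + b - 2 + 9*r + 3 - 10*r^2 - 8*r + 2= -b^2 - 2*b - 10*r^2 + r*(7*b + 1) + 3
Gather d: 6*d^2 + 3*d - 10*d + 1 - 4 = 6*d^2 - 7*d - 3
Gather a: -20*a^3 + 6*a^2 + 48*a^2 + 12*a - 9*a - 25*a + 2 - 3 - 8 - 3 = -20*a^3 + 54*a^2 - 22*a - 12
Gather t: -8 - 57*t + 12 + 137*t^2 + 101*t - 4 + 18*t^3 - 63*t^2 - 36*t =18*t^3 + 74*t^2 + 8*t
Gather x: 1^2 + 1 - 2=0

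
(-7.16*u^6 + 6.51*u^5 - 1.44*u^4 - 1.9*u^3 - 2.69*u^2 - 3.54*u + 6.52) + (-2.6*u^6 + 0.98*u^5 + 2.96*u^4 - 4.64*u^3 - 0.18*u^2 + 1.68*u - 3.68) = -9.76*u^6 + 7.49*u^5 + 1.52*u^4 - 6.54*u^3 - 2.87*u^2 - 1.86*u + 2.84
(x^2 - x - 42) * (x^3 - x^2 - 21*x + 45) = x^5 - 2*x^4 - 62*x^3 + 108*x^2 + 837*x - 1890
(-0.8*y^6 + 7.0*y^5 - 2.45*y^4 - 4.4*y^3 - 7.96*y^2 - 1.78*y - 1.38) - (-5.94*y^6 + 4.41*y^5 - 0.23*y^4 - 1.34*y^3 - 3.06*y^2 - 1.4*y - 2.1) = 5.14*y^6 + 2.59*y^5 - 2.22*y^4 - 3.06*y^3 - 4.9*y^2 - 0.38*y + 0.72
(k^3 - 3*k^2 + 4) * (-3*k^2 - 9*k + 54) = -3*k^5 + 81*k^3 - 174*k^2 - 36*k + 216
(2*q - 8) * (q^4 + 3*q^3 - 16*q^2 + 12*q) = 2*q^5 - 2*q^4 - 56*q^3 + 152*q^2 - 96*q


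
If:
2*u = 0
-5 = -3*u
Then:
No Solution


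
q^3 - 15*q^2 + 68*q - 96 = (q - 8)*(q - 4)*(q - 3)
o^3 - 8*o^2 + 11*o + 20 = (o - 5)*(o - 4)*(o + 1)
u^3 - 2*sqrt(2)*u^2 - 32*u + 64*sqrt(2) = (u - 4*sqrt(2))*(u - 2*sqrt(2))*(u + 4*sqrt(2))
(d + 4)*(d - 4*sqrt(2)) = d^2 - 4*sqrt(2)*d + 4*d - 16*sqrt(2)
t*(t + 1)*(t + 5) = t^3 + 6*t^2 + 5*t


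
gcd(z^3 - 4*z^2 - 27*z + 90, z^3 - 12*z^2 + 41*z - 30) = z - 6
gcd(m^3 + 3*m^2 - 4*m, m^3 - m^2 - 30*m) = m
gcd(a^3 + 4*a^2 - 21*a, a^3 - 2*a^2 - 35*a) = a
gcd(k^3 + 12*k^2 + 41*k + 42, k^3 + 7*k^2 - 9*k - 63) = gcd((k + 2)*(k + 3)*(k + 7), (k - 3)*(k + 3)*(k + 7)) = k^2 + 10*k + 21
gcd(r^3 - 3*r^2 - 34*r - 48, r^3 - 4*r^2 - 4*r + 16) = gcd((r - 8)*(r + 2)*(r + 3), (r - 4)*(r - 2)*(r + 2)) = r + 2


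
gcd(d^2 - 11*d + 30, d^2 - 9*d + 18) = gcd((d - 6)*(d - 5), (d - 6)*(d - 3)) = d - 6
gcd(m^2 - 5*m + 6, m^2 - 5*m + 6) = m^2 - 5*m + 6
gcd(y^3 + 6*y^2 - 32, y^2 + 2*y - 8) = y^2 + 2*y - 8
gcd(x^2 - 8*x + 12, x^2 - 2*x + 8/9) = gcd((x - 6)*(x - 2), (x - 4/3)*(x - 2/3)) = 1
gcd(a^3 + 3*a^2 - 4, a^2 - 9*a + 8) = a - 1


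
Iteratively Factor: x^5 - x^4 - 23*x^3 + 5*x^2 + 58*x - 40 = (x + 2)*(x^4 - 3*x^3 - 17*x^2 + 39*x - 20) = (x + 2)*(x + 4)*(x^3 - 7*x^2 + 11*x - 5) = (x - 5)*(x + 2)*(x + 4)*(x^2 - 2*x + 1) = (x - 5)*(x - 1)*(x + 2)*(x + 4)*(x - 1)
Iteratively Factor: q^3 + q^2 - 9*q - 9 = (q - 3)*(q^2 + 4*q + 3) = (q - 3)*(q + 3)*(q + 1)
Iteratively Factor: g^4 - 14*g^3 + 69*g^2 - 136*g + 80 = (g - 5)*(g^3 - 9*g^2 + 24*g - 16) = (g - 5)*(g - 4)*(g^2 - 5*g + 4) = (g - 5)*(g - 4)*(g - 1)*(g - 4)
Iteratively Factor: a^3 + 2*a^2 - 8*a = (a)*(a^2 + 2*a - 8) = a*(a + 4)*(a - 2)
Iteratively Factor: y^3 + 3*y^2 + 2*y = (y)*(y^2 + 3*y + 2) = y*(y + 2)*(y + 1)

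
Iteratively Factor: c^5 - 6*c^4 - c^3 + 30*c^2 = (c + 2)*(c^4 - 8*c^3 + 15*c^2) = c*(c + 2)*(c^3 - 8*c^2 + 15*c) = c*(c - 3)*(c + 2)*(c^2 - 5*c) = c^2*(c - 3)*(c + 2)*(c - 5)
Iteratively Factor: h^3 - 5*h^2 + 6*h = (h - 3)*(h^2 - 2*h) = h*(h - 3)*(h - 2)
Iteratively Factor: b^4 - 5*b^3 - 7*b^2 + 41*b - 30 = (b - 1)*(b^3 - 4*b^2 - 11*b + 30) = (b - 1)*(b + 3)*(b^2 - 7*b + 10) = (b - 2)*(b - 1)*(b + 3)*(b - 5)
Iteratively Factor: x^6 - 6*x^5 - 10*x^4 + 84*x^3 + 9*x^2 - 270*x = (x - 3)*(x^5 - 3*x^4 - 19*x^3 + 27*x^2 + 90*x) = (x - 3)*(x + 3)*(x^4 - 6*x^3 - x^2 + 30*x) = (x - 5)*(x - 3)*(x + 3)*(x^3 - x^2 - 6*x) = x*(x - 5)*(x - 3)*(x + 3)*(x^2 - x - 6) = x*(x - 5)*(x - 3)*(x + 2)*(x + 3)*(x - 3)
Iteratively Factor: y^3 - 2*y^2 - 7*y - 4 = (y - 4)*(y^2 + 2*y + 1) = (y - 4)*(y + 1)*(y + 1)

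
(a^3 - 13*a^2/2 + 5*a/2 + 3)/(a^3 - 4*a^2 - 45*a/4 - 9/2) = 2*(a - 1)/(2*a + 3)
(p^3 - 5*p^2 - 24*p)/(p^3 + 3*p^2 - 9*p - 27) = p*(p - 8)/(p^2 - 9)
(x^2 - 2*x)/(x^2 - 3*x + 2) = x/(x - 1)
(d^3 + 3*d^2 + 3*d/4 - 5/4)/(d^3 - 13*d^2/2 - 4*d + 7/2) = (d + 5/2)/(d - 7)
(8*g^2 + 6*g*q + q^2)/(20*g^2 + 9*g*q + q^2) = (2*g + q)/(5*g + q)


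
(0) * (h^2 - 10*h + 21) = 0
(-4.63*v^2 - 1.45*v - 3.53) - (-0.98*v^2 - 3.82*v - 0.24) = -3.65*v^2 + 2.37*v - 3.29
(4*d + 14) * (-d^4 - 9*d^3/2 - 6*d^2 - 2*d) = -4*d^5 - 32*d^4 - 87*d^3 - 92*d^2 - 28*d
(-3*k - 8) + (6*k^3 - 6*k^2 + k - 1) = 6*k^3 - 6*k^2 - 2*k - 9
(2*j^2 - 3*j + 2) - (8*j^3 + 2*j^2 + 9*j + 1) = -8*j^3 - 12*j + 1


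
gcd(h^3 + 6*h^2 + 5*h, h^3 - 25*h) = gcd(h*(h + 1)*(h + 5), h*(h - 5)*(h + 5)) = h^2 + 5*h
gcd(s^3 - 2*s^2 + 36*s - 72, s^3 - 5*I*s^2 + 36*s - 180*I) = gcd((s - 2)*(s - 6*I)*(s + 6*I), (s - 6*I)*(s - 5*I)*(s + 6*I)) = s^2 + 36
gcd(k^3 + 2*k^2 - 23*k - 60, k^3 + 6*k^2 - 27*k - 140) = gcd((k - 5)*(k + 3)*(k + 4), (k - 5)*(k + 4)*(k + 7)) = k^2 - k - 20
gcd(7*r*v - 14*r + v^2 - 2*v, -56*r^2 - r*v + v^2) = 7*r + v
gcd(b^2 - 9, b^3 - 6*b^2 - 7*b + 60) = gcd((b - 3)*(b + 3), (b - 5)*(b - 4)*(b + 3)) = b + 3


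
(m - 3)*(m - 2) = m^2 - 5*m + 6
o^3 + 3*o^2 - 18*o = o*(o - 3)*(o + 6)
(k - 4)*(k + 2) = k^2 - 2*k - 8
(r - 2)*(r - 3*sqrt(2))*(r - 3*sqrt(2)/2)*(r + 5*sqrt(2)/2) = r^4 - 2*sqrt(2)*r^3 - 2*r^3 - 27*r^2/2 + 4*sqrt(2)*r^2 + 27*r + 45*sqrt(2)*r/2 - 45*sqrt(2)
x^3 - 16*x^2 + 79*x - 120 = (x - 8)*(x - 5)*(x - 3)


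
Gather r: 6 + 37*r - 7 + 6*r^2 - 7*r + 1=6*r^2 + 30*r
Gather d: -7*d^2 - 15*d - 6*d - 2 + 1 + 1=-7*d^2 - 21*d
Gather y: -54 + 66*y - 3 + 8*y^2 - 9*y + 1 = 8*y^2 + 57*y - 56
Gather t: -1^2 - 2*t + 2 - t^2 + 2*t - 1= -t^2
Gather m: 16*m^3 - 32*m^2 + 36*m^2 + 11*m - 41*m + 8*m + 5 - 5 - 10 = 16*m^3 + 4*m^2 - 22*m - 10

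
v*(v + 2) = v^2 + 2*v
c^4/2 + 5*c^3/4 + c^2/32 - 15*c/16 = c*(c/2 + 1)*(c - 3/4)*(c + 5/4)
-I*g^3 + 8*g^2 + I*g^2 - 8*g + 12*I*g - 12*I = (g + 2*I)*(g + 6*I)*(-I*g + I)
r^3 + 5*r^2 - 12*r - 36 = (r - 3)*(r + 2)*(r + 6)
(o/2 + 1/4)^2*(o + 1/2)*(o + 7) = o^4/4 + 17*o^3/8 + 45*o^2/16 + 43*o/32 + 7/32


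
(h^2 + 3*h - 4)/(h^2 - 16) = (h - 1)/(h - 4)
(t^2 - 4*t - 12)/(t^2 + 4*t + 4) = (t - 6)/(t + 2)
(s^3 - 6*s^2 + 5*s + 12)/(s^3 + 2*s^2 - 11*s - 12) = (s - 4)/(s + 4)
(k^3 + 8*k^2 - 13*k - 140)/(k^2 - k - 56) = (k^2 + k - 20)/(k - 8)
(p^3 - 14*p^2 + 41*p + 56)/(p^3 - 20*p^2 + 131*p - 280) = (p + 1)/(p - 5)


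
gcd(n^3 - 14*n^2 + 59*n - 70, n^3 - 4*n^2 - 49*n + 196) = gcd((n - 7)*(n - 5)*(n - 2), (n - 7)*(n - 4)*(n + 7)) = n - 7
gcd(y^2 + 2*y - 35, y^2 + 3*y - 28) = y + 7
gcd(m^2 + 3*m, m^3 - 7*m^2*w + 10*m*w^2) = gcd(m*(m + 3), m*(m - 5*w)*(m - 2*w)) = m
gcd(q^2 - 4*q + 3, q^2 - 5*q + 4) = q - 1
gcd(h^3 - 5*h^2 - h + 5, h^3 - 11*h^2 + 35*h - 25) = h^2 - 6*h + 5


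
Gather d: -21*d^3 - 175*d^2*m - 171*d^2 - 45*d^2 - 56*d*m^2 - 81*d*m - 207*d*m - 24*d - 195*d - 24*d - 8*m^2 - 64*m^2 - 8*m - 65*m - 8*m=-21*d^3 + d^2*(-175*m - 216) + d*(-56*m^2 - 288*m - 243) - 72*m^2 - 81*m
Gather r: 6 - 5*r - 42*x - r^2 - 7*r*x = -r^2 + r*(-7*x - 5) - 42*x + 6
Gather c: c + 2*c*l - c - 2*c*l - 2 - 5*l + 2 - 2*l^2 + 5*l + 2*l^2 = 0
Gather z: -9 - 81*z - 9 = -81*z - 18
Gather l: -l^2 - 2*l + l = -l^2 - l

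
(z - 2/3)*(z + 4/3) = z^2 + 2*z/3 - 8/9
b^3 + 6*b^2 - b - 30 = (b - 2)*(b + 3)*(b + 5)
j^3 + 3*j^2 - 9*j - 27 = (j - 3)*(j + 3)^2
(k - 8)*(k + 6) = k^2 - 2*k - 48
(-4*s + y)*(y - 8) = -4*s*y + 32*s + y^2 - 8*y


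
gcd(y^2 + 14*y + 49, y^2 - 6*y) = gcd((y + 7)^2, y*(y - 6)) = 1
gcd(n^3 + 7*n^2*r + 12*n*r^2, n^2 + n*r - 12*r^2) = n + 4*r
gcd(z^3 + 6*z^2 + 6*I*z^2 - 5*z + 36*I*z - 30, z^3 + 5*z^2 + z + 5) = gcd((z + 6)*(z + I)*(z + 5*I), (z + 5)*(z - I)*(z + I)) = z + I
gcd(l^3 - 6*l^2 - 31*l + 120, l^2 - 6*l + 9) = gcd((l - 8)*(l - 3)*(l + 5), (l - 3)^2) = l - 3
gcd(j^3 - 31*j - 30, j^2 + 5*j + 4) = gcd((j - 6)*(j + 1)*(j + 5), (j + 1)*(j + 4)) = j + 1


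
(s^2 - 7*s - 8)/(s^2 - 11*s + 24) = (s + 1)/(s - 3)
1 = 1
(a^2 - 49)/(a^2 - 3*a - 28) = (a + 7)/(a + 4)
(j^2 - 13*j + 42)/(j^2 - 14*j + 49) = (j - 6)/(j - 7)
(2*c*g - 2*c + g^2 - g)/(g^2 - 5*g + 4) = (2*c + g)/(g - 4)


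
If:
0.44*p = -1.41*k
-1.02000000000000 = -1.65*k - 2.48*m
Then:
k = -0.312056737588652*p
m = 0.207618393960192*p + 0.411290322580645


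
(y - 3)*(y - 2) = y^2 - 5*y + 6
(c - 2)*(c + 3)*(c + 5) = c^3 + 6*c^2 - c - 30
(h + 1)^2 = h^2 + 2*h + 1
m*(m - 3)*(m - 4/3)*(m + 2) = m^4 - 7*m^3/3 - 14*m^2/3 + 8*m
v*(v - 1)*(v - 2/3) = v^3 - 5*v^2/3 + 2*v/3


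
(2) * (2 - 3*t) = 4 - 6*t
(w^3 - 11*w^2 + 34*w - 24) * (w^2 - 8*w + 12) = w^5 - 19*w^4 + 134*w^3 - 428*w^2 + 600*w - 288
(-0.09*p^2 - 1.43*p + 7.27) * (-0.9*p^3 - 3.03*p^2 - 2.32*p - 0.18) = 0.081*p^5 + 1.5597*p^4 - 2.0013*p^3 - 18.6943*p^2 - 16.609*p - 1.3086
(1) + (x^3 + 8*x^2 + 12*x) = x^3 + 8*x^2 + 12*x + 1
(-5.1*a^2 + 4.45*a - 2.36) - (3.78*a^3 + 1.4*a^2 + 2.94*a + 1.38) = -3.78*a^3 - 6.5*a^2 + 1.51*a - 3.74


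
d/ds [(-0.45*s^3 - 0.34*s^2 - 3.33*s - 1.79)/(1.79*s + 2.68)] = (-1.611*s^3 - 4.2266*s^2 - 1.8224*s - 5.7203)/(3.2041*s^2 + 9.5944*s + 7.1824)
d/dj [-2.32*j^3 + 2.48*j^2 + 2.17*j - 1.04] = -6.96*j^2 + 4.96*j + 2.17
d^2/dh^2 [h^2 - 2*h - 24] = 2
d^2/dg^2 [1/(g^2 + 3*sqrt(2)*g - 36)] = 2*(-g^2 - 3*sqrt(2)*g + (2*g + 3*sqrt(2))^2 + 36)/(g^2 + 3*sqrt(2)*g - 36)^3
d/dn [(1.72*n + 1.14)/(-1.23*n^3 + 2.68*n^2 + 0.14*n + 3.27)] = (4.2312*n^3 - 0.403*n^2 - 6.1104*n + 5.4648)/(1.5129*n^6 - 6.5928*n^5 + 6.838*n^4 - 7.2938*n^3 + 17.5468*n^2 + 0.9156*n + 10.6929)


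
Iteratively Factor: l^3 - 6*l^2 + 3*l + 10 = (l - 5)*(l^2 - l - 2) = (l - 5)*(l + 1)*(l - 2)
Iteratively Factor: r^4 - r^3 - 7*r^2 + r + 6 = (r + 1)*(r^3 - 2*r^2 - 5*r + 6) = (r - 3)*(r + 1)*(r^2 + r - 2) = (r - 3)*(r - 1)*(r + 1)*(r + 2)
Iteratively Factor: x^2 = (x)*(x)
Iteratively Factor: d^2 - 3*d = (d)*(d - 3)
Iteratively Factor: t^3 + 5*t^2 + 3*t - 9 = (t + 3)*(t^2 + 2*t - 3) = (t + 3)^2*(t - 1)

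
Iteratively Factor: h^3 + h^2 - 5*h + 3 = (h + 3)*(h^2 - 2*h + 1) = (h - 1)*(h + 3)*(h - 1)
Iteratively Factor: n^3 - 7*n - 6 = (n - 3)*(n^2 + 3*n + 2) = (n - 3)*(n + 1)*(n + 2)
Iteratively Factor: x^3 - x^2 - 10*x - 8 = (x + 2)*(x^2 - 3*x - 4) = (x + 1)*(x + 2)*(x - 4)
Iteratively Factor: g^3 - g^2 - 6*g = (g - 3)*(g^2 + 2*g) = (g - 3)*(g + 2)*(g)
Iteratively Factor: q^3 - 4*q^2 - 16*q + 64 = (q + 4)*(q^2 - 8*q + 16) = (q - 4)*(q + 4)*(q - 4)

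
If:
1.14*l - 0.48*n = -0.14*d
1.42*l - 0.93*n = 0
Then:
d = -1.90442655935614*n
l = 0.654929577464789*n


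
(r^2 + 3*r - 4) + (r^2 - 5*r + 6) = 2*r^2 - 2*r + 2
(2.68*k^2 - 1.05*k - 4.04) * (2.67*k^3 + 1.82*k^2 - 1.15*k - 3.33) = 7.1556*k^5 + 2.0741*k^4 - 15.7798*k^3 - 15.0697*k^2 + 8.1425*k + 13.4532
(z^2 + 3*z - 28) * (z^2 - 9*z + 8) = z^4 - 6*z^3 - 47*z^2 + 276*z - 224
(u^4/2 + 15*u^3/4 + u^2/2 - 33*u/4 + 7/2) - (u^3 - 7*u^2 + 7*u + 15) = u^4/2 + 11*u^3/4 + 15*u^2/2 - 61*u/4 - 23/2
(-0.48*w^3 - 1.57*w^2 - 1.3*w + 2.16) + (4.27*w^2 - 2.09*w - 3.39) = -0.48*w^3 + 2.7*w^2 - 3.39*w - 1.23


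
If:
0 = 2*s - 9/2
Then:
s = 9/4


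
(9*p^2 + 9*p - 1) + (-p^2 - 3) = 8*p^2 + 9*p - 4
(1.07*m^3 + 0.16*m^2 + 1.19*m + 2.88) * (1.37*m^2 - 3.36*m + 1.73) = 1.4659*m^5 - 3.376*m^4 + 2.9438*m^3 + 0.224000000000001*m^2 - 7.6181*m + 4.9824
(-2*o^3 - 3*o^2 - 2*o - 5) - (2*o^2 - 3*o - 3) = -2*o^3 - 5*o^2 + o - 2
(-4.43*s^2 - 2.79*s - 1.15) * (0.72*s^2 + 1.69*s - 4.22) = -3.1896*s^4 - 9.4955*s^3 + 13.1515*s^2 + 9.8303*s + 4.853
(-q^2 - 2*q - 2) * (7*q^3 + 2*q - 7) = -7*q^5 - 14*q^4 - 16*q^3 + 3*q^2 + 10*q + 14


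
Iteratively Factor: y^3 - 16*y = (y - 4)*(y^2 + 4*y) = (y - 4)*(y + 4)*(y)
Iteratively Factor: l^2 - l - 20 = (l + 4)*(l - 5)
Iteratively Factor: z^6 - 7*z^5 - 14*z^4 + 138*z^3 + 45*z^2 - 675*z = (z - 3)*(z^5 - 4*z^4 - 26*z^3 + 60*z^2 + 225*z) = z*(z - 3)*(z^4 - 4*z^3 - 26*z^2 + 60*z + 225) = z*(z - 5)*(z - 3)*(z^3 + z^2 - 21*z - 45) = z*(z - 5)*(z - 3)*(z + 3)*(z^2 - 2*z - 15) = z*(z - 5)*(z - 3)*(z + 3)^2*(z - 5)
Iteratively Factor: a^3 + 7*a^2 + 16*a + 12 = (a + 2)*(a^2 + 5*a + 6) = (a + 2)^2*(a + 3)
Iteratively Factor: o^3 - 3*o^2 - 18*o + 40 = (o - 5)*(o^2 + 2*o - 8) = (o - 5)*(o + 4)*(o - 2)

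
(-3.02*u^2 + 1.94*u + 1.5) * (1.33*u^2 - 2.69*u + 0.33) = -4.0166*u^4 + 10.704*u^3 - 4.2202*u^2 - 3.3948*u + 0.495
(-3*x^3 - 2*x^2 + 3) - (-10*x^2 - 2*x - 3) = -3*x^3 + 8*x^2 + 2*x + 6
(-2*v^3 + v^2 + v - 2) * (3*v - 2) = -6*v^4 + 7*v^3 + v^2 - 8*v + 4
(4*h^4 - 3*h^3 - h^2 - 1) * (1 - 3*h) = -12*h^5 + 13*h^4 - h^2 + 3*h - 1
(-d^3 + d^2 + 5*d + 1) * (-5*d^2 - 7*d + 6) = 5*d^5 + 2*d^4 - 38*d^3 - 34*d^2 + 23*d + 6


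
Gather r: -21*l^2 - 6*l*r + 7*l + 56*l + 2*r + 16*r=-21*l^2 + 63*l + r*(18 - 6*l)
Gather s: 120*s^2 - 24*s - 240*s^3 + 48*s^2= -240*s^3 + 168*s^2 - 24*s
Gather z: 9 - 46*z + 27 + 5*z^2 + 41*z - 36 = 5*z^2 - 5*z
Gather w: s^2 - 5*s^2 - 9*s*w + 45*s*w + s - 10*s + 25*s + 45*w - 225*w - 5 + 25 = -4*s^2 + 16*s + w*(36*s - 180) + 20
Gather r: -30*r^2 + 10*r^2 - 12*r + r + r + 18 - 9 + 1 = -20*r^2 - 10*r + 10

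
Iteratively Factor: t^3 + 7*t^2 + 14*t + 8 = (t + 1)*(t^2 + 6*t + 8) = (t + 1)*(t + 2)*(t + 4)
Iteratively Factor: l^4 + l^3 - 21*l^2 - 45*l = (l)*(l^3 + l^2 - 21*l - 45) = l*(l + 3)*(l^2 - 2*l - 15) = l*(l + 3)^2*(l - 5)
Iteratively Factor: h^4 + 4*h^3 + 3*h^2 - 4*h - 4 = (h - 1)*(h^3 + 5*h^2 + 8*h + 4) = (h - 1)*(h + 1)*(h^2 + 4*h + 4) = (h - 1)*(h + 1)*(h + 2)*(h + 2)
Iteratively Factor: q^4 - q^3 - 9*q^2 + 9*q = (q - 3)*(q^3 + 2*q^2 - 3*q) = (q - 3)*(q + 3)*(q^2 - q) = (q - 3)*(q - 1)*(q + 3)*(q)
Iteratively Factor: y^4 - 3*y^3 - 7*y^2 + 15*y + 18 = (y - 3)*(y^3 - 7*y - 6) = (y - 3)*(y + 1)*(y^2 - y - 6) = (y - 3)^2*(y + 1)*(y + 2)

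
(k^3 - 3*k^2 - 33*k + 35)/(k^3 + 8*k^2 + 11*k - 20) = (k - 7)/(k + 4)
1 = 1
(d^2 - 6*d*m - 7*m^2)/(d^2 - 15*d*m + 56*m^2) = (d + m)/(d - 8*m)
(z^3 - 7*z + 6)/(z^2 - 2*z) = z + 2 - 3/z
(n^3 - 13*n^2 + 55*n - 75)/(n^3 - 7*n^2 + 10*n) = (n^2 - 8*n + 15)/(n*(n - 2))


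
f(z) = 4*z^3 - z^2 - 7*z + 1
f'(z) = 12*z^2 - 2*z - 7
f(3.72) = 167.04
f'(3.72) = 151.62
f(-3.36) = -138.50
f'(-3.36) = 135.20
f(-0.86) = 3.74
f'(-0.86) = 3.60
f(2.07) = 17.70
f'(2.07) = 40.28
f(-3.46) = -152.44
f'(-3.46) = 143.58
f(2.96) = 75.26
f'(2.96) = 92.22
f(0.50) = -2.25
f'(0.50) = -5.00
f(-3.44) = -149.58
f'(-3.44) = 141.88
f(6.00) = 787.00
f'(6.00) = 413.00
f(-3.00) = -95.00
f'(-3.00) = 107.00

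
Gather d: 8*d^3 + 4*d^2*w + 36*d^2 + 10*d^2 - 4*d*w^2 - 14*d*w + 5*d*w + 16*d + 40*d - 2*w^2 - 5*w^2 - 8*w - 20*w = 8*d^3 + d^2*(4*w + 46) + d*(-4*w^2 - 9*w + 56) - 7*w^2 - 28*w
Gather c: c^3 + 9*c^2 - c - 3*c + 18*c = c^3 + 9*c^2 + 14*c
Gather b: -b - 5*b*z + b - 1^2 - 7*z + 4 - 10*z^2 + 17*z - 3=-5*b*z - 10*z^2 + 10*z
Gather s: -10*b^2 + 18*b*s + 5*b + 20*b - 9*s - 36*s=-10*b^2 + 25*b + s*(18*b - 45)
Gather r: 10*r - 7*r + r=4*r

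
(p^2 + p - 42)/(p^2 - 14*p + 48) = (p + 7)/(p - 8)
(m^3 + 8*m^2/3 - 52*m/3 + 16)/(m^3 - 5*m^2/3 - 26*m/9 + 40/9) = 3*(m + 6)/(3*m + 5)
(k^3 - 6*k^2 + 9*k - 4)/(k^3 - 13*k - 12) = (k^2 - 2*k + 1)/(k^2 + 4*k + 3)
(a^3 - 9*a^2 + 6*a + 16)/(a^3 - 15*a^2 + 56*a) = (a^2 - a - 2)/(a*(a - 7))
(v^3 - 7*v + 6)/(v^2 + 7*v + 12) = (v^2 - 3*v + 2)/(v + 4)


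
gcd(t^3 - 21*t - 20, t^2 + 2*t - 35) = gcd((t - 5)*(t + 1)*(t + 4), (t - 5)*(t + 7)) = t - 5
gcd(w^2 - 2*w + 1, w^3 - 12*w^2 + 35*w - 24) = w - 1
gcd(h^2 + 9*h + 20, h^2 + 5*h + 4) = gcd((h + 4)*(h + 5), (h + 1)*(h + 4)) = h + 4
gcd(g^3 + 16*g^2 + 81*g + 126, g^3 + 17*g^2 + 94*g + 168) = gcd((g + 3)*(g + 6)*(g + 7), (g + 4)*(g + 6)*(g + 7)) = g^2 + 13*g + 42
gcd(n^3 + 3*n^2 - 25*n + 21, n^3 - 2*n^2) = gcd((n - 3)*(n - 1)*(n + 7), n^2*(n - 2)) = 1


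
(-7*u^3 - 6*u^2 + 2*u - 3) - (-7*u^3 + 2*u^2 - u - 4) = -8*u^2 + 3*u + 1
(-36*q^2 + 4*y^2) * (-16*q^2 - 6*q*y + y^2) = 576*q^4 + 216*q^3*y - 100*q^2*y^2 - 24*q*y^3 + 4*y^4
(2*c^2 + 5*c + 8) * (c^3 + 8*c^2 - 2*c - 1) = 2*c^5 + 21*c^4 + 44*c^3 + 52*c^2 - 21*c - 8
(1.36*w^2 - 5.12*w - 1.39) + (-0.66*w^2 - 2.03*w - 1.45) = 0.7*w^2 - 7.15*w - 2.84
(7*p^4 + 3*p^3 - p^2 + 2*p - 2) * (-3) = -21*p^4 - 9*p^3 + 3*p^2 - 6*p + 6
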